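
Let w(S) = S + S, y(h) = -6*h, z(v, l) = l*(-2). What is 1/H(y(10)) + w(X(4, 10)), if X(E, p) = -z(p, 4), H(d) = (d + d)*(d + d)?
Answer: 230401/14400 ≈ 16.000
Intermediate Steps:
z(v, l) = -2*l
H(d) = 4*d² (H(d) = (2*d)*(2*d) = 4*d²)
X(E, p) = 8 (X(E, p) = -(-2)*4 = -1*(-8) = 8)
w(S) = 2*S
1/H(y(10)) + w(X(4, 10)) = 1/(4*(-6*10)²) + 2*8 = 1/(4*(-60)²) + 16 = 1/(4*3600) + 16 = 1/14400 + 16 = 230401/14400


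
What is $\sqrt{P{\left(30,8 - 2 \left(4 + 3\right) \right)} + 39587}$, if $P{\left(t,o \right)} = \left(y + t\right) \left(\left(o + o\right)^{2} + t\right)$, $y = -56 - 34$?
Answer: $\sqrt{29147} \approx 170.72$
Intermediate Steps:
$y = -90$ ($y = -56 - 34 = -90$)
$P{\left(t,o \right)} = \left(-90 + t\right) \left(t + 4 o^{2}\right)$ ($P{\left(t,o \right)} = \left(-90 + t\right) \left(\left(o + o\right)^{2} + t\right) = \left(-90 + t\right) \left(\left(2 o\right)^{2} + t\right) = \left(-90 + t\right) \left(4 o^{2} + t\right) = \left(-90 + t\right) \left(t + 4 o^{2}\right)$)
$\sqrt{P{\left(30,8 - 2 \left(4 + 3\right) \right)} + 39587} = \sqrt{\left(30^{2} - 360 \left(8 - 2 \left(4 + 3\right)\right)^{2} - 2700 + 4 \cdot 30 \left(8 - 2 \left(4 + 3\right)\right)^{2}\right) + 39587} = \sqrt{\left(900 - 360 \left(8 - 14\right)^{2} - 2700 + 4 \cdot 30 \left(8 - 14\right)^{2}\right) + 39587} = \sqrt{\left(900 - 360 \left(-6\right)^{2} - 2700 + 4 \cdot 30 \left(-6\right)^{2}\right) + 39587} = \sqrt{\left(900 - 12960 - 2700 + 4 \cdot 30 \cdot 36\right) + 39587} = \sqrt{\left(900 - 12960 - 2700 + 4320\right) + 39587} = \sqrt{-10440 + 39587} = \sqrt{29147}$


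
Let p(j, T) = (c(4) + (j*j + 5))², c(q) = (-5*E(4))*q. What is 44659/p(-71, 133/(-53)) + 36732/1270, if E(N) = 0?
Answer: 467665580921/16168443660 ≈ 28.925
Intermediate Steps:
c(q) = 0 (c(q) = (-5*0)*q = 0*q = 0)
p(j, T) = (5 + j²)² (p(j, T) = (0 + (j*j + 5))² = (0 + (j² + 5))² = (0 + (5 + j²))² = (5 + j²)²)
44659/p(-71, 133/(-53)) + 36732/1270 = 44659/((5 + (-71)²)²) + 36732/1270 = 44659/((5 + 5041)²) + 36732*(1/1270) = 44659/(5046²) + 18366/635 = 44659/25462116 + 18366/635 = 467665580921/16168443660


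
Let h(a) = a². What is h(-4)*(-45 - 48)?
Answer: -1488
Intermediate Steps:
h(-4)*(-45 - 48) = (-4)²*(-45 - 48) = 16*(-93) = -1488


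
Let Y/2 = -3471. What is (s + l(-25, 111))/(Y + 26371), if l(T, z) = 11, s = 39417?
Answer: 39428/19429 ≈ 2.0293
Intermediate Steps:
Y = -6942 (Y = 2*(-3471) = -6942)
(s + l(-25, 111))/(Y + 26371) = (39417 + 11)/(-6942 + 26371) = 39428/19429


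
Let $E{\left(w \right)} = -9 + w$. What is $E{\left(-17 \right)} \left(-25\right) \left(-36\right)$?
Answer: $-23400$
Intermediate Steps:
$E{\left(-17 \right)} \left(-25\right) \left(-36\right) = \left(-9 - 17\right) \left(-25\right) \left(-36\right) = \left(-26\right) \left(-25\right) \left(-36\right) = 650 \left(-36\right) = -23400$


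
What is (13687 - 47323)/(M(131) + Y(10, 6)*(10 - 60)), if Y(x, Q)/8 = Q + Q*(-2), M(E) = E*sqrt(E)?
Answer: -80726400/3511909 + 4406316*sqrt(131)/3511909 ≈ -8.6260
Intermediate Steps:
M(E) = E**(3/2)
Y(x, Q) = -8*Q (Y(x, Q) = 8*(Q + Q*(-2)) = 8*(Q - 2*Q) = 8*(-Q) = -8*Q)
(13687 - 47323)/(M(131) + Y(10, 6)*(10 - 60)) = (13687 - 47323)/(131**(3/2) + (-8*6)*(10 - 60)) = -33636/(131*sqrt(131) - 48*(-50)) = -33636/(131*sqrt(131) + 2400) = -33636/(2400 + 131*sqrt(131))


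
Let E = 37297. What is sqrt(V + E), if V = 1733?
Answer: sqrt(39030) ≈ 197.56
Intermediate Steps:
sqrt(V + E) = sqrt(1733 + 37297) = sqrt(39030)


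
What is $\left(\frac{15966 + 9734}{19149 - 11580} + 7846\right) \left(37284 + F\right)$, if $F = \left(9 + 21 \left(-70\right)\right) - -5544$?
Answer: $\frac{819233088386}{2523} \approx 3.2471 \cdot 10^{8}$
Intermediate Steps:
$F = 4083$ ($F = \left(9 - 1470\right) + 5544 = -1461 + 5544 = 4083$)
$\left(\frac{15966 + 9734}{19149 - 11580} + 7846\right) \left(37284 + F\right) = \left(\frac{15966 + 9734}{19149 - 11580} + 7846\right) \left(37284 + 4083\right) = \left(\frac{25700}{7569} + 7846\right) 41367 = \frac{59412074}{7569} \cdot 41367 = \frac{819233088386}{2523}$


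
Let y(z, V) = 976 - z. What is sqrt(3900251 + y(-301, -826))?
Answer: 2*sqrt(975382) ≈ 1975.2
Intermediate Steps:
sqrt(3900251 + y(-301, -826)) = sqrt(3900251 + (976 - 1*(-301))) = sqrt(3900251 + (976 + 301)) = sqrt(3900251 + 1277) = sqrt(3901528) = 2*sqrt(975382)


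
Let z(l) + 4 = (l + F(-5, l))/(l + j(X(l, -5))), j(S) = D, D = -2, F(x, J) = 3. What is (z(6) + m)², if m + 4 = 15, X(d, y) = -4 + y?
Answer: 1369/16 ≈ 85.563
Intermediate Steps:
j(S) = -2
m = 11 (m = -4 + 15 = 11)
z(l) = -4 + (3 + l)/(-2 + l) (z(l) = -4 + (l + 3)/(l - 2) = -4 + (3 + l)/(-2 + l))
(z(6) + m)² = ((11 - 3*6)/(-2 + 6) + 11)² = ((11 - 18)/4 + 11)² = ((¼)*(-7) + 11)² = (-7/4 + 11)² = (37/4)² = 1369/16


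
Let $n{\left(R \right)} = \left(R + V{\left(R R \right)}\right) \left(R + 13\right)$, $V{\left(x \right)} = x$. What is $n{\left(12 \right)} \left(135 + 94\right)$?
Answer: $893100$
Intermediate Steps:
$n{\left(R \right)} = \left(13 + R\right) \left(R + R^{2}\right)$ ($n{\left(R \right)} = \left(R + R R\right) \left(R + 13\right) = \left(R + R^{2}\right) \left(13 + R\right) = \left(13 + R\right) \left(R + R^{2}\right)$)
$n{\left(12 \right)} \left(135 + 94\right) = 12 \left(13 + 12^{2} + 14 \cdot 12\right) \left(135 + 94\right) = 12 \left(13 + 144 + 168\right) 229 = 12 \cdot 325 \cdot 229 = 3900 \cdot 229 = 893100$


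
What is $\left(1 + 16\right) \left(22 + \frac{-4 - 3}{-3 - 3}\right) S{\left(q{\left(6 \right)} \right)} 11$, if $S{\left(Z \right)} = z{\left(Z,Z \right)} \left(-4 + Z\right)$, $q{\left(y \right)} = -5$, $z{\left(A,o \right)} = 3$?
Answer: $- \frac{233937}{2} \approx -1.1697 \cdot 10^{5}$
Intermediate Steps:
$S{\left(Z \right)} = -12 + 3 Z$ ($S{\left(Z \right)} = 3 \left(-4 + Z\right) = -12 + 3 Z$)
$\left(1 + 16\right) \left(22 + \frac{-4 - 3}{-3 - 3}\right) S{\left(q{\left(6 \right)} \right)} 11 = \left(1 + 16\right) \left(22 + \frac{-4 - 3}{-3 - 3}\right) \left(-12 + 3 \left(-5\right)\right) 11 = 17 \left(22 - \frac{7}{-6}\right) \left(-12 - 15\right) 11 = 17 \left(22 - - \frac{7}{6}\right) \left(-27\right) 11 = 17 \left(22 + \frac{7}{6}\right) \left(-27\right) 11 = 17 \cdot \frac{139}{6} \left(-27\right) 11 = \frac{2363}{6} \left(-27\right) 11 = \left(- \frac{21267}{2}\right) 11 = - \frac{233937}{2}$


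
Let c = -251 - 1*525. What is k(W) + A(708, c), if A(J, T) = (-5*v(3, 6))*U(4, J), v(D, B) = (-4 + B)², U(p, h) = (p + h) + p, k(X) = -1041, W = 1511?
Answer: -15361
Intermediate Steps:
U(p, h) = h + 2*p (U(p, h) = (h + p) + p = h + 2*p)
c = -776 (c = -251 - 525 = -776)
A(J, T) = -160 - 20*J (A(J, T) = (-5*(-4 + 6)²)*(J + 2*4) = (-5*2²)*(J + 8) = (-5*4)*(8 + J) = -20*(8 + J) = -160 - 20*J)
k(W) + A(708, c) = -1041 + (-160 - 20*708) = -1041 + (-160 - 14160) = -1041 - 14320 = -15361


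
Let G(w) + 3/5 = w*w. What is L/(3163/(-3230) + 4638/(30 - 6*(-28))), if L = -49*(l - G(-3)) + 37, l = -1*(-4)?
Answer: 26924634/2392411 ≈ 11.254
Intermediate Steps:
l = 4
G(w) = -⅗ + w² (G(w) = -⅗ + w*w = -⅗ + w²)
L = 1263/5 (L = -49*(4 - (-⅗ + (-3)²)) + 37 = -49*(4 - (-⅗ + 9)) + 37 = -49*(4 - 1*42/5) + 37 = -49*(4 - 42/5) + 37 = -49*(-22/5) + 37 = 1078/5 + 37 = 1263/5 ≈ 252.60)
L/(3163/(-3230) + 4638/(30 - 6*(-28))) = 1263/(5*(3163/(-3230) + 4638/(30 - 6*(-28)))) = 1263/(5*(3163*(-1/3230) + 4638/(30 + 168))) = 1263/(5*(-3163/3230 + 4638/198)) = 1263/(5*(-3163/3230 + 4638*(1/198))) = 1263/(5*(-3163/3230 + 773/33)) = 1263/(5*(2392411/106590)) = (1263/5)*(106590/2392411) = 26924634/2392411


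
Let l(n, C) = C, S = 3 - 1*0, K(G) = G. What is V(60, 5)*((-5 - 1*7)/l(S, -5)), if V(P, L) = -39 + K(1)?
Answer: -456/5 ≈ -91.200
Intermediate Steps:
S = 3 (S = 3 + 0 = 3)
V(P, L) = -38 (V(P, L) = -39 + 1 = -38)
V(60, 5)*((-5 - 1*7)/l(S, -5)) = -38*(-5 - 1*7)/(-5) = -38*(-5 - 7)*(-1)/5 = -(-456)*(-1)/5 = -38*12/5 = -456/5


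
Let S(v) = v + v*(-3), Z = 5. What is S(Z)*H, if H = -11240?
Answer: 112400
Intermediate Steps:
S(v) = -2*v (S(v) = v - 3*v = -2*v)
S(Z)*H = -2*5*(-11240) = -10*(-11240) = 112400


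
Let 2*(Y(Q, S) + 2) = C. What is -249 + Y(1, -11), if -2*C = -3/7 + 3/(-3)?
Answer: -3509/14 ≈ -250.64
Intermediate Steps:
C = 5/7 (C = -(-3/7 + 3/(-3))/2 = -(-3*1/7 + 3*(-1/3))/2 = -(-3/7 - 1)/2 = -1/2*(-10/7) = 5/7 ≈ 0.71429)
Y(Q, S) = -23/14 (Y(Q, S) = -2 + (1/2)*(5/7) = -2 + 5/14 = -23/14)
-249 + Y(1, -11) = -249 - 23/14 = -3509/14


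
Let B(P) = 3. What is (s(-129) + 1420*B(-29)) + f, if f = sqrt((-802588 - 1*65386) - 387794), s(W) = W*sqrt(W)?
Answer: 4260 - 129*I*sqrt(129) + 2*I*sqrt(313942) ≈ 4260.0 - 344.55*I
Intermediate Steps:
s(W) = W**(3/2)
f = 2*I*sqrt(313942) (f = sqrt((-802588 - 65386) - 387794) = sqrt(-867974 - 387794) = sqrt(-1255768) = 2*I*sqrt(313942) ≈ 1120.6*I)
(s(-129) + 1420*B(-29)) + f = ((-129)**(3/2) + 1420*3) + 2*I*sqrt(313942) = (-129*I*sqrt(129) + 4260) + 2*I*sqrt(313942) = (4260 - 129*I*sqrt(129)) + 2*I*sqrt(313942) = 4260 - 129*I*sqrt(129) + 2*I*sqrt(313942)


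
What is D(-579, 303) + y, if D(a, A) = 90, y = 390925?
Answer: 391015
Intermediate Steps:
D(-579, 303) + y = 90 + 390925 = 391015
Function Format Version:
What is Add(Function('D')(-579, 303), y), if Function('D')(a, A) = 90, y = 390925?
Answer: 391015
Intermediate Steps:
Add(Function('D')(-579, 303), y) = Add(90, 390925) = 391015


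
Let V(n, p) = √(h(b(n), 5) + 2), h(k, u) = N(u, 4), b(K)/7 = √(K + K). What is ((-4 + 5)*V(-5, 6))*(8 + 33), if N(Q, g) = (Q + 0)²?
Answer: 123*√3 ≈ 213.04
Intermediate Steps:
b(K) = 7*√2*√K (b(K) = 7*√(K + K) = 7*√(2*K) = 7*(√2*√K) = 7*√2*√K)
N(Q, g) = Q²
h(k, u) = u²
V(n, p) = 3*√3 (V(n, p) = √(5² + 2) = √(25 + 2) = √27 = 3*√3)
((-4 + 5)*V(-5, 6))*(8 + 33) = ((-4 + 5)*(3*√3))*(8 + 33) = (1*(3*√3))*41 = (3*√3)*41 = 123*√3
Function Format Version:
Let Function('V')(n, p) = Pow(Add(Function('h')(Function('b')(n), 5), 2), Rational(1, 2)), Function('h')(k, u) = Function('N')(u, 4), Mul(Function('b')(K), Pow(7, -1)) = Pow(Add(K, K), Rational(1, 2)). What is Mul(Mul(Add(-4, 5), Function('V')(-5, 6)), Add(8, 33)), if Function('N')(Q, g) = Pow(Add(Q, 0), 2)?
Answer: Mul(123, Pow(3, Rational(1, 2))) ≈ 213.04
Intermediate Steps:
Function('b')(K) = Mul(7, Pow(2, Rational(1, 2)), Pow(K, Rational(1, 2))) (Function('b')(K) = Mul(7, Pow(Add(K, K), Rational(1, 2))) = Mul(7, Pow(Mul(2, K), Rational(1, 2))) = Mul(7, Mul(Pow(2, Rational(1, 2)), Pow(K, Rational(1, 2)))) = Mul(7, Pow(2, Rational(1, 2)), Pow(K, Rational(1, 2))))
Function('N')(Q, g) = Pow(Q, 2)
Function('h')(k, u) = Pow(u, 2)
Function('V')(n, p) = Mul(3, Pow(3, Rational(1, 2))) (Function('V')(n, p) = Pow(Add(Pow(5, 2), 2), Rational(1, 2)) = Pow(Add(25, 2), Rational(1, 2)) = Pow(27, Rational(1, 2)) = Mul(3, Pow(3, Rational(1, 2))))
Mul(Mul(Add(-4, 5), Function('V')(-5, 6)), Add(8, 33)) = Mul(Mul(Add(-4, 5), Mul(3, Pow(3, Rational(1, 2)))), Add(8, 33)) = Mul(Mul(1, Mul(3, Pow(3, Rational(1, 2)))), 41) = Mul(Mul(3, Pow(3, Rational(1, 2))), 41) = Mul(123, Pow(3, Rational(1, 2)))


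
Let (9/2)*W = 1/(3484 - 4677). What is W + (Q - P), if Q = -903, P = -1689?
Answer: 8439280/10737 ≈ 786.00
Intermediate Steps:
W = -2/10737 (W = 2/(9*(3484 - 4677)) = (2/9)/(-1193) = (2/9)*(-1/1193) = -2/10737 ≈ -0.00018627)
W + (Q - P) = -2/10737 + (-903 - 1*(-1689)) = -2/10737 + (-903 + 1689) = -2/10737 + 786 = 8439280/10737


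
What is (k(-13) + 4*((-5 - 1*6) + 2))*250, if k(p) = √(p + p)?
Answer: -9000 + 250*I*√26 ≈ -9000.0 + 1274.8*I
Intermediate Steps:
k(p) = √2*√p (k(p) = √(2*p) = √2*√p)
(k(-13) + 4*((-5 - 1*6) + 2))*250 = (√2*√(-13) + 4*((-5 - 1*6) + 2))*250 = (√2*(I*√13) + 4*((-5 - 6) + 2))*250 = (I*√26 + 4*(-11 + 2))*250 = (I*√26 + 4*(-9))*250 = (I*√26 - 36)*250 = (-36 + I*√26)*250 = -9000 + 250*I*√26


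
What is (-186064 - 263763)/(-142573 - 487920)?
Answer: 449827/630493 ≈ 0.71345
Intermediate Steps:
(-186064 - 263763)/(-142573 - 487920) = -449827/(-630493) = -449827*(-1/630493) = 449827/630493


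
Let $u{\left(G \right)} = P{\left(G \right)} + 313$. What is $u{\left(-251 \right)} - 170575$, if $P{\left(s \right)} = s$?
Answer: $-170513$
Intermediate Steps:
$u{\left(G \right)} = 313 + G$ ($u{\left(G \right)} = G + 313 = 313 + G$)
$u{\left(-251 \right)} - 170575 = \left(313 - 251\right) - 170575 = 62 - 170575 = -170513$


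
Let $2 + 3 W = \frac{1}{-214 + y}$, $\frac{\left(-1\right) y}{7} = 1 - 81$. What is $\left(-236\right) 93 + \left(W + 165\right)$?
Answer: $- \frac{22611445}{1038} \approx -21784.0$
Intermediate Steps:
$y = 560$ ($y = - 7 \left(1 - 81\right) = \left(-7\right) \left(-80\right) = 560$)
$W = - \frac{691}{1038}$ ($W = - \frac{2}{3} + \frac{1}{3 \left(-214 + 560\right)} = - \frac{2}{3} + \frac{1}{3 \cdot 346} = - \frac{2}{3} + \frac{1}{3} \cdot \frac{1}{346} = - \frac{2}{3} + \frac{1}{1038} = - \frac{691}{1038} \approx -0.6657$)
$\left(-236\right) 93 + \left(W + 165\right) = \left(-236\right) 93 + \left(- \frac{691}{1038} + 165\right) = -21948 + \frac{170579}{1038} = - \frac{22611445}{1038}$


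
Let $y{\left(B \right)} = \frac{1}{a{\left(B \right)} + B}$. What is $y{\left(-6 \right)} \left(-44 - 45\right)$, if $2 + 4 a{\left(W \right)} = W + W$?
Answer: $\frac{178}{19} \approx 9.3684$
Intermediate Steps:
$a{\left(W \right)} = - \frac{1}{2} + \frac{W}{2}$ ($a{\left(W \right)} = - \frac{1}{2} + \frac{W + W}{4} = - \frac{1}{2} + \frac{2 W}{4} = - \frac{1}{2} + \frac{W}{2}$)
$y{\left(B \right)} = \frac{1}{- \frac{1}{2} + \frac{3 B}{2}}$ ($y{\left(B \right)} = \frac{1}{\left(- \frac{1}{2} + \frac{B}{2}\right) + B} = \frac{1}{- \frac{1}{2} + \frac{3 B}{2}}$)
$y{\left(-6 \right)} \left(-44 - 45\right) = \frac{2}{-1 + 3 \left(-6\right)} \left(-44 - 45\right) = \frac{2}{-1 - 18} \left(-89\right) = \frac{2}{-19} \left(-89\right) = 2 \left(- \frac{1}{19}\right) \left(-89\right) = \left(- \frac{2}{19}\right) \left(-89\right) = \frac{178}{19}$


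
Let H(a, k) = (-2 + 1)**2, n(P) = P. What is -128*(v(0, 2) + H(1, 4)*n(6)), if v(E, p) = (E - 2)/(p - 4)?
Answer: -896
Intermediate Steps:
H(a, k) = 1 (H(a, k) = (-1)**2 = 1)
v(E, p) = (-2 + E)/(-4 + p)
-128*(v(0, 2) + H(1, 4)*n(6)) = -128*((-2 + 0)/(-4 + 2) + 1*6) = -128*(-2/(-2) + 6) = -128*(-1/2*(-2) + 6) = -128*(1 + 6) = -128*7 = -896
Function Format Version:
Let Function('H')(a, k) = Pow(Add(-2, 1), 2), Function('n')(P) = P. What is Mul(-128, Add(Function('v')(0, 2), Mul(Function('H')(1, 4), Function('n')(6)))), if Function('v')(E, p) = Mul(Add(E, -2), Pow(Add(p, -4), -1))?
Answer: -896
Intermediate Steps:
Function('H')(a, k) = 1 (Function('H')(a, k) = Pow(-1, 2) = 1)
Function('v')(E, p) = Mul(Pow(Add(-4, p), -1), Add(-2, E)) (Function('v')(E, p) = Mul(Add(-2, E), Pow(Add(-4, p), -1)) = Mul(Pow(Add(-4, p), -1), Add(-2, E)))
Mul(-128, Add(Function('v')(0, 2), Mul(Function('H')(1, 4), Function('n')(6)))) = Mul(-128, Add(Mul(Pow(Add(-4, 2), -1), Add(-2, 0)), Mul(1, 6))) = Mul(-128, Add(Mul(Pow(-2, -1), -2), 6)) = Mul(-128, Add(Mul(Rational(-1, 2), -2), 6)) = Mul(-128, Add(1, 6)) = Mul(-128, 7) = -896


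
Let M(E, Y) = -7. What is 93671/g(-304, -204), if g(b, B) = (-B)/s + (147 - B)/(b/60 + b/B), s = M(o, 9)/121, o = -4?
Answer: -199331888/7712781 ≈ -25.844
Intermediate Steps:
s = -7/121 ≈ -0.057851
g(b, B) = 121*B/7 + (147 - B)/(b/60 + b/B) (g(b, B) = (-B)/(-7/121) + (147 - B)/(b/60 + b/B) = -B*(-121/7) + (147 - B)/(b*(1/60) + b/B) = 121*B/7 + (147 - B)/(b/60 + b/B))
93671/g(-304, -204) = 93671/(((⅐)*(-204)*(61740 - 420*(-204) + 7260*(-304) + 121*(-204)*(-304))/(-304*(60 - 204)))) = 93671/(((⅐)*(-204)*(-1/304)*(61740 + 85680 - 2207040 + 7503936)/(-144))) = 93671/(((⅐)*(-204)*(-1/304)*(-1/144)*5444316)) = 93671/(-7712781/2128) = 93671*(-2128/7712781) = -199331888/7712781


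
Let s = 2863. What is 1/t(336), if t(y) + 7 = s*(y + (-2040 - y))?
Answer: -1/5840527 ≈ -1.7122e-7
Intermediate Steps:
t(y) = -5840527 (t(y) = -7 + 2863*(y + (-2040 - y)) = -7 + 2863*(-2040) = -7 - 5840520 = -5840527)
1/t(336) = 1/(-5840527) = -1/5840527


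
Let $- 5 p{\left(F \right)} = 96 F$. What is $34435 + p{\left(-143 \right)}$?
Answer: $\frac{185903}{5} \approx 37181.0$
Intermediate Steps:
$p{\left(F \right)} = - \frac{96 F}{5}$
$34435 + p{\left(-143 \right)} = 34435 - - \frac{13728}{5} = 34435 + \frac{13728}{5} = \frac{185903}{5}$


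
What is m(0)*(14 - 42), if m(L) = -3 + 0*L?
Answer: 84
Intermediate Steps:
m(L) = -3 (m(L) = -3 + 0 = -3)
m(0)*(14 - 42) = -3*(14 - 42) = -3*(-28) = 84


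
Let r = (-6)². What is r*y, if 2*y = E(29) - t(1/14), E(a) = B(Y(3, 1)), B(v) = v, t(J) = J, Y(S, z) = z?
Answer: 117/7 ≈ 16.714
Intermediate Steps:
E(a) = 1
y = 13/28 (y = (1 - 1/14)/2 = (½)*(13/14) = 13/28 ≈ 0.46429)
r = 36
r*y = 36*(13/28) = 117/7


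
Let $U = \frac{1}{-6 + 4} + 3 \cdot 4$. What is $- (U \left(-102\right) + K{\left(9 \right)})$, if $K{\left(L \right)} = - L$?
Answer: $1182$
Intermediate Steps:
$U = \frac{23}{2}$ ($U = \frac{1}{-2} + 12 = - \frac{1}{2} + 12 = \frac{23}{2} \approx 11.5$)
$- (U \left(-102\right) + K{\left(9 \right)}) = - (\frac{23}{2} \left(-102\right) - 9) = - (-1173 - 9) = \left(-1\right) \left(-1182\right) = 1182$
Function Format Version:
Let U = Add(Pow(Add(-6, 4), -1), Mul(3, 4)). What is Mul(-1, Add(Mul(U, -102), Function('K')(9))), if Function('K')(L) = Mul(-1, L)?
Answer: 1182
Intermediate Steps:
U = Rational(23, 2) (U = Add(Pow(-2, -1), 12) = Add(Rational(-1, 2), 12) = Rational(23, 2) ≈ 11.500)
Mul(-1, Add(Mul(U, -102), Function('K')(9))) = Mul(-1, Add(Mul(Rational(23, 2), -102), Mul(-1, 9))) = Mul(-1, Add(-1173, -9)) = Mul(-1, -1182) = 1182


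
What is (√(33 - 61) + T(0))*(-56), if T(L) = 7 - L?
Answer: -392 - 112*I*√7 ≈ -392.0 - 296.32*I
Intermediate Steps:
(√(33 - 61) + T(0))*(-56) = (√(33 - 61) + (7 - 1*0))*(-56) = (√(-28) + (7 + 0))*(-56) = (2*I*√7 + 7)*(-56) = (7 + 2*I*√7)*(-56) = -392 - 112*I*√7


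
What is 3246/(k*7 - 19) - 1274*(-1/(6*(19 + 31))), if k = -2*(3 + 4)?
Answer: -15273/650 ≈ -23.497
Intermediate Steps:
k = -14 (k = -2*7 = -14)
3246/(k*7 - 19) - 1274*(-1/(6*(19 + 31))) = 3246/(-14*7 - 19) - 1274*(-1/(6*(19 + 31))) = 3246/(-98 - 19) - 1274/((-6*50)) = 3246/(-117) - 1274/(-300) = 3246*(-1/117) - 1274*(-1/300) = -1082/39 + 637/150 = -15273/650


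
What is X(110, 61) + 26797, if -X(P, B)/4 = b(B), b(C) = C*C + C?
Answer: 11669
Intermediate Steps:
b(C) = C + C² (b(C) = C² + C = C + C²)
X(P, B) = -4*B*(1 + B)
X(110, 61) + 26797 = -4*61*(1 + 61) + 26797 = -4*61*62 + 26797 = -15128 + 26797 = 11669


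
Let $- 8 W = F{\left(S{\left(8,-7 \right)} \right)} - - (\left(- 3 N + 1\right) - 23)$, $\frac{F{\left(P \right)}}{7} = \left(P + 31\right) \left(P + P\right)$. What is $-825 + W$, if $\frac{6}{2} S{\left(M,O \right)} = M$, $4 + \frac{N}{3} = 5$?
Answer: $- \frac{70433}{72} \approx -978.24$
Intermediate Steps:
$N = 3$ ($N = -12 + 3 \cdot 5 = -12 + 15 = 3$)
$S{\left(M,O \right)} = \frac{M}{3}$
$F{\left(P \right)} = 14 P \left(31 + P\right)$ ($F{\left(P \right)} = 7 \left(P + 31\right) \left(P + P\right) = 7 \left(31 + P\right) 2 P = 7 \cdot 2 P \left(31 + P\right) = 14 P \left(31 + P\right)$)
$W = - \frac{11033}{72}$ ($W = - \frac{14 \cdot \frac{1}{3} \cdot 8 \left(31 + \frac{1}{3} \cdot 8\right) - - (\left(\left(-3\right) 3 + 1\right) - 23)}{8} = - \frac{14 \cdot \frac{8}{3} \left(31 + \frac{8}{3}\right) - - (\left(-9 + 1\right) - 23)}{8} = - \frac{14 \cdot \frac{8}{3} \cdot \frac{101}{3} - - (-8 - 23)}{8} = - \frac{\frac{11312}{9} - \left(-1\right) \left(-31\right)}{8} = - \frac{\frac{11312}{9} - 31}{8} = \left(- \frac{1}{8}\right) \frac{11033}{9} = - \frac{11033}{72} \approx -153.24$)
$-825 + W = -825 - \frac{11033}{72} = - \frac{70433}{72}$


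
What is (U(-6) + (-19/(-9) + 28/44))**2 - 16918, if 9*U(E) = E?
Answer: -165770882/9801 ≈ -16914.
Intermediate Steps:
U(E) = E/9
(U(-6) + (-19/(-9) + 28/44))**2 - 16918 = ((1/9)*(-6) + (-19/(-9) + 28/44))**2 - 16918 = (-2/3 + (-19*(-1/9) + 28*(1/44)))**2 - 16918 = (-2/3 + (19/9 + 7/11))**2 - 16918 = (-2/3 + 272/99)**2 - 16918 = (206/99)**2 - 16918 = 42436/9801 - 16918 = -165770882/9801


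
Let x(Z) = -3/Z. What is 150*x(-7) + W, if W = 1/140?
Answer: 9001/140 ≈ 64.293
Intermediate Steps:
W = 1/140 ≈ 0.0071429
150*x(-7) + W = 150*(-3/(-7)) + 1/140 = 150*(-3*(-⅐)) + 1/140 = 150*(3/7) + 1/140 = 450/7 + 1/140 = 9001/140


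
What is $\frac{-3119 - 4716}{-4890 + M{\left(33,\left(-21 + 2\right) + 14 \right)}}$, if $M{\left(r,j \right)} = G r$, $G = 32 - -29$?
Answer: $\frac{7835}{2877} \approx 2.7233$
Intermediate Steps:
$G = 61$ ($G = 32 + 29 = 61$)
$M{\left(r,j \right)} = 61 r$
$\frac{-3119 - 4716}{-4890 + M{\left(33,\left(-21 + 2\right) + 14 \right)}} = \frac{-3119 - 4716}{-4890 + 61 \cdot 33} = - \frac{7835}{-4890 + 2013} = - \frac{7835}{-2877} = \left(-7835\right) \left(- \frac{1}{2877}\right) = \frac{7835}{2877}$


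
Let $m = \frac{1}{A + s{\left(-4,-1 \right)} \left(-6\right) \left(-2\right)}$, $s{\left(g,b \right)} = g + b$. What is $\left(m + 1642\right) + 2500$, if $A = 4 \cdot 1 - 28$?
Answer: $\frac{347927}{84} \approx 4142.0$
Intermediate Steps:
$s{\left(g,b \right)} = b + g$
$A = -24$ ($A = 4 - 28 = -24$)
$m = - \frac{1}{84}$ ($m = \frac{1}{-24 + \left(-1 - 4\right) \left(-6\right) \left(-2\right)} = \frac{1}{-24 + \left(-5\right) \left(-6\right) \left(-2\right)} = \frac{1}{-24 + 30 \left(-2\right)} = \frac{1}{-24 - 60} = \frac{1}{-84} = - \frac{1}{84} \approx -0.011905$)
$\left(m + 1642\right) + 2500 = \left(- \frac{1}{84} + 1642\right) + 2500 = \frac{137927}{84} + 2500 = \frac{347927}{84}$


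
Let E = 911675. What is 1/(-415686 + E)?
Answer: 1/495989 ≈ 2.0162e-6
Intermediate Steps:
1/(-415686 + E) = 1/(-415686 + 911675) = 1/495989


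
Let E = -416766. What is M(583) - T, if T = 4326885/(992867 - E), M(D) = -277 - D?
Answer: -1216611265/1409633 ≈ -863.07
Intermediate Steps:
T = 4326885/1409633 (T = 4326885/(992867 - 1*(-416766)) = 4326885/(992867 + 416766) = 4326885/1409633 ≈ 3.0695)
M(583) - T = (-277 - 1*583) - 1*4326885/1409633 = (-277 - 583) - 4326885/1409633 = -860 - 4326885/1409633 = -1216611265/1409633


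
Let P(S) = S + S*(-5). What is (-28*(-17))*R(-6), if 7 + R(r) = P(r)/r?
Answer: -5236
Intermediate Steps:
P(S) = -4*S (P(S) = S - 5*S = -4*S)
R(r) = -11 (R(r) = -7 + (-4*r)/r = -7 - 4 = -11)
(-28*(-17))*R(-6) = -28*(-17)*(-11) = 476*(-11) = -5236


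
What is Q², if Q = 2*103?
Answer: 42436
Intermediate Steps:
Q = 206
Q² = 206² = 42436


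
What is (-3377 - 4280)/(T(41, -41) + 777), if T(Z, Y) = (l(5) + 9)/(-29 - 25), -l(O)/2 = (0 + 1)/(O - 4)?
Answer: -31806/3227 ≈ -9.8562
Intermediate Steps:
l(O) = -2/(-4 + O) (l(O) = -2*(0 + 1)/(O - 4) = -2/(-4 + O))
T(Z, Y) = -7/54 (T(Z, Y) = (-2/(-4 + 5) + 9)/(-29 - 25) = (-2/1 + 9)/(-54) = (-2*1 + 9)*(-1/54) = (-2 + 9)*(-1/54) = 7*(-1/54) = -7/54)
(-3377 - 4280)/(T(41, -41) + 777) = (-3377 - 4280)/(-7/54 + 777) = -7657/41951/54 = -7657*54/41951 = -31806/3227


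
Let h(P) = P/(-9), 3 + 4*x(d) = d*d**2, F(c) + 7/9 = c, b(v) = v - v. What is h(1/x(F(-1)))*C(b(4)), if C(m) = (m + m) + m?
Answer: 0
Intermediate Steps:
b(v) = 0
F(c) = -7/9 + c
x(d) = -3/4 + d**3/4 (x(d) = -3/4 + (d*d**2)/4 = -3/4 + d**3/4)
h(P) = -P/9 (h(P) = P*(-1/9) = -P/9)
C(m) = 3*m (C(m) = 2*m + m = 3*m)
h(1/x(F(-1)))*C(b(4)) = (-1/(9*(-3/4 + (-7/9 - 1)**3/4)))*(3*0) = -1/(9*(-3/4 + (-16/9)**3/4))*0 = -1/(9*(-3/4 + (1/4)*(-4096/729)))*0 = -1/(9*(-3/4 - 1024/729))*0 = -1/(9*(-6283/2916))*0 = -1/9*(-2916/6283)*0 = (324/6283)*0 = 0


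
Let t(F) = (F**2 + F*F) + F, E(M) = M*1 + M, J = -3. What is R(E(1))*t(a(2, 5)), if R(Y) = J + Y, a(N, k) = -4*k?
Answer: -780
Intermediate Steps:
E(M) = 2*M (E(M) = M + M = 2*M)
R(Y) = -3 + Y
t(F) = F + 2*F**2 (t(F) = (F**2 + F**2) + F = 2*F**2 + F = F + 2*F**2)
R(E(1))*t(a(2, 5)) = (-3 + 2*1)*((-4*5)*(1 + 2*(-4*5))) = (-3 + 2)*(-20*(1 + 2*(-20))) = -(-20)*(1 - 40) = -(-20)*(-39) = -1*780 = -780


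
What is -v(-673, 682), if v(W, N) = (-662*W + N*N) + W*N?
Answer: -451664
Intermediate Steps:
v(W, N) = N² - 662*W + N*W (v(W, N) = (-662*W + N²) + N*W = (N² - 662*W) + N*W = N² - 662*W + N*W)
-v(-673, 682) = -(682² - 662*(-673) + 682*(-673)) = -(465124 + 445526 - 458986) = -1*451664 = -451664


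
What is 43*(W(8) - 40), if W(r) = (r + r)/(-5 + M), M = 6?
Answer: -1032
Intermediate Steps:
W(r) = 2*r (W(r) = (r + r)/(-5 + 6) = (2*r)/1 = (2*r)*1 = 2*r)
43*(W(8) - 40) = 43*(2*8 - 40) = 43*(16 - 40) = 43*(-24) = -1032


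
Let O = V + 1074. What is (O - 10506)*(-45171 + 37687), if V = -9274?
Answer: 139995704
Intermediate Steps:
O = -8200 (O = -9274 + 1074 = -8200)
(O - 10506)*(-45171 + 37687) = (-8200 - 10506)*(-45171 + 37687) = -18706*(-7484) = 139995704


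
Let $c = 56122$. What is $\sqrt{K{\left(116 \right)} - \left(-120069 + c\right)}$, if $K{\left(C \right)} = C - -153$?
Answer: $2 \sqrt{16054} \approx 253.41$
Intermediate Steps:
$K{\left(C \right)} = 153 + C$ ($K{\left(C \right)} = C + 153 = 153 + C$)
$\sqrt{K{\left(116 \right)} - \left(-120069 + c\right)} = \sqrt{\left(153 + 116\right) + \left(120069 - 56122\right)} = \sqrt{269 + \left(120069 - 56122\right)} = \sqrt{269 + 63947} = \sqrt{64216} = 2 \sqrt{16054}$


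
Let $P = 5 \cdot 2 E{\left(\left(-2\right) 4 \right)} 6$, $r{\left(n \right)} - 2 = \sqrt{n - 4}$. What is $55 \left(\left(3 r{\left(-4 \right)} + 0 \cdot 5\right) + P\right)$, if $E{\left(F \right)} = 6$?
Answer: $20130 + 330 i \sqrt{2} \approx 20130.0 + 466.69 i$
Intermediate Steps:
$r{\left(n \right)} = 2 + \sqrt{-4 + n}$ ($r{\left(n \right)} = 2 + \sqrt{n - 4} = 2 + \sqrt{-4 + n}$)
$P = 360$ ($P = 5 \cdot 2 \cdot 6 \cdot 6 = 5 \cdot 12 \cdot 6 = 5 \cdot 72 = 360$)
$55 \left(\left(3 r{\left(-4 \right)} + 0 \cdot 5\right) + P\right) = 55 \left(\left(3 \left(2 + \sqrt{-4 - 4}\right) + 0 \cdot 5\right) + 360\right) = 55 \left(\left(3 \left(2 + \sqrt{-8}\right) + 0\right) + 360\right) = 55 \left(\left(3 \left(2 + 2 i \sqrt{2}\right) + 0\right) + 360\right) = 55 \left(\left(\left(6 + 6 i \sqrt{2}\right) + 0\right) + 360\right) = 55 \left(\left(6 + 6 i \sqrt{2}\right) + 360\right) = 55 \left(366 + 6 i \sqrt{2}\right) = 20130 + 330 i \sqrt{2}$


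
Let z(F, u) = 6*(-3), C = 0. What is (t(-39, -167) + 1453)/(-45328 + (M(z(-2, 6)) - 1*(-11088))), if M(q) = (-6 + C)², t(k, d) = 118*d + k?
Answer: 269/503 ≈ 0.53479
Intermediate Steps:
t(k, d) = k + 118*d
z(F, u) = -18
M(q) = 36 (M(q) = (-6 + 0)² = (-6)² = 36)
(t(-39, -167) + 1453)/(-45328 + (M(z(-2, 6)) - 1*(-11088))) = ((-39 + 118*(-167)) + 1453)/(-45328 + (36 - 1*(-11088))) = ((-39 - 19706) + 1453)/(-45328 + (36 + 11088)) = (-19745 + 1453)/(-45328 + 11124) = -18292/(-34204) = -18292*(-1/34204) = 269/503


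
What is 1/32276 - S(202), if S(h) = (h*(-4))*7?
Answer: 182553057/32276 ≈ 5656.0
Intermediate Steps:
S(h) = -28*h (S(h) = -4*h*7 = -28*h)
1/32276 - S(202) = 1/32276 - (-28)*202 = 1/32276 - 1*(-5656) = 1/32276 + 5656 = 182553057/32276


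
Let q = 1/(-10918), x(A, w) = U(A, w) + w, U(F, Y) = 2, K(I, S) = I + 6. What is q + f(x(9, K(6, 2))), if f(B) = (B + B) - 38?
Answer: -109181/10918 ≈ -10.000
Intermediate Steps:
K(I, S) = 6 + I
x(A, w) = 2 + w
f(B) = -38 + 2*B (f(B) = 2*B - 38 = -38 + 2*B)
q = -1/10918 ≈ -9.1592e-5
q + f(x(9, K(6, 2))) = -1/10918 + (-38 + 2*(2 + (6 + 6))) = -1/10918 + (-38 + 2*(2 + 12)) = -1/10918 + (-38 + 2*14) = -1/10918 + (-38 + 28) = -1/10918 - 10 = -109181/10918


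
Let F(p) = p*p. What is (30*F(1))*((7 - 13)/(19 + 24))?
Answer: -180/43 ≈ -4.1860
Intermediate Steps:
F(p) = p²
(30*F(1))*((7 - 13)/(19 + 24)) = (30*1²)*((7 - 13)/(19 + 24)) = (30*1)*(-6/43) = 30*(-6*1/43) = 30*(-6/43) = -180/43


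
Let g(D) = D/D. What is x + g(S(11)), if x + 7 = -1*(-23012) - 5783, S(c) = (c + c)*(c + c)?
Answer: 17223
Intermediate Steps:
S(c) = 4*c² (S(c) = (2*c)*(2*c) = 4*c²)
g(D) = 1
x = 17222 (x = -7 + (-1*(-23012) - 5783) = -7 + (23012 - 5783) = -7 + 17229 = 17222)
x + g(S(11)) = 17222 + 1 = 17223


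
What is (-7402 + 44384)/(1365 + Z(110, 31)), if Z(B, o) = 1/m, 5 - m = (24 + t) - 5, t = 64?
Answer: 262236/9679 ≈ 27.093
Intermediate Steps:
m = -78 (m = 5 - ((24 + 64) - 5) = 5 - (88 - 5) = 5 - 1*83 = 5 - 83 = -78)
Z(B, o) = -1/78 (Z(B, o) = 1/(-78) = -1/78)
(-7402 + 44384)/(1365 + Z(110, 31)) = (-7402 + 44384)/(1365 - 1/78) = 36982/(106469/78) = 36982*(78/106469) = 262236/9679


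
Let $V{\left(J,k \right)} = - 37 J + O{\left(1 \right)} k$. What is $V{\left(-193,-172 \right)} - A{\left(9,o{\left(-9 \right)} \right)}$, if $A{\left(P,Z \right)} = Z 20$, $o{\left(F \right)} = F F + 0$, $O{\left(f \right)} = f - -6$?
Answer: $4317$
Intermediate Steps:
$O{\left(f \right)} = 6 + f$ ($O{\left(f \right)} = f + 6 = 6 + f$)
$o{\left(F \right)} = F^{2}$ ($o{\left(F \right)} = F^{2} + 0 = F^{2}$)
$A{\left(P,Z \right)} = 20 Z$
$V{\left(J,k \right)} = - 37 J + 7 k$ ($V{\left(J,k \right)} = - 37 J + \left(6 + 1\right) k = - 37 J + 7 k$)
$V{\left(-193,-172 \right)} - A{\left(9,o{\left(-9 \right)} \right)} = \left(\left(-37\right) \left(-193\right) + 7 \left(-172\right)\right) - 20 \left(-9\right)^{2} = \left(7141 - 1204\right) - 20 \cdot 81 = 5937 - 1620 = 4317$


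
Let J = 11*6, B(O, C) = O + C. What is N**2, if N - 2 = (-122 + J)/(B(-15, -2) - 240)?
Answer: 324900/66049 ≈ 4.9191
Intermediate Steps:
B(O, C) = C + O
J = 66
N = 570/257 (N = 2 + (-122 + 66)/((-2 - 15) - 240) = 2 - 56/(-17 - 240) = 2 - 56/(-257) = 2 - 56*(-1/257) = 2 + 56/257 = 570/257 ≈ 2.2179)
N**2 = (570/257)**2 = 324900/66049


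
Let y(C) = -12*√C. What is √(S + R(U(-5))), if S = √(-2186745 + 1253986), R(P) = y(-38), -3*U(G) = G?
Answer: √I*√(√932759 - 12*√38) ≈ 21.117 + 21.117*I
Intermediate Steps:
U(G) = -G/3
R(P) = -12*I*√38
S = I*√932759 (S = √(-932759) = I*√932759 ≈ 965.79*I)
√(S + R(U(-5))) = √(I*√932759 - 12*I*√38)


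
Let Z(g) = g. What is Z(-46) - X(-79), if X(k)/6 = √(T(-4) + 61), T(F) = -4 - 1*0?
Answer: -46 - 6*√57 ≈ -91.299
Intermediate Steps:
T(F) = -4 (T(F) = -4 + 0 = -4)
X(k) = 6*√57 (X(k) = 6*√(-4 + 61) = 6*√57)
Z(-46) - X(-79) = -46 - 6*√57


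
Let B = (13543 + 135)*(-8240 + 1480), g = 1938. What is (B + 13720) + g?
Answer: -92447622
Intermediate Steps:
B = -92463280 (B = 13678*(-6760) = -92463280)
(B + 13720) + g = (-92463280 + 13720) + 1938 = -92449560 + 1938 = -92447622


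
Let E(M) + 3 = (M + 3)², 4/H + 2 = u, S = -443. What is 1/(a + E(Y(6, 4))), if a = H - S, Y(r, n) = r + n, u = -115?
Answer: 117/71249 ≈ 0.0016421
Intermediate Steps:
H = -4/117 (H = 4/(-2 - 115) = 4/(-117) = 4*(-1/117) = -4/117 ≈ -0.034188)
Y(r, n) = n + r
a = 51827/117 (a = -4/117 - 1*(-443) = -4/117 + 443 = 51827/117 ≈ 442.97)
E(M) = -3 + (3 + M)² (E(M) = -3 + (M + 3)² = -3 + (3 + M)²)
1/(a + E(Y(6, 4))) = 1/(51827/117 + (-3 + (3 + (4 + 6))²)) = 1/(51827/117 + (-3 + (3 + 10)²)) = 1/(51827/117 + (-3 + 13²)) = 1/(51827/117 + (-3 + 169)) = 1/(51827/117 + 166) = 1/(71249/117) = 117/71249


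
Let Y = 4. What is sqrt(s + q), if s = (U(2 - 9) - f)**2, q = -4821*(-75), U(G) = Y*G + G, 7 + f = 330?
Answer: sqrt(489739) ≈ 699.81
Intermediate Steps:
f = 323 (f = -7 + 330 = 323)
U(G) = 5*G (U(G) = 4*G + G = 5*G)
q = 361575
s = 128164 (s = (5*(2 - 9) - 1*323)**2 = (5*(-7) - 323)**2 = (-35 - 323)**2 = (-358)**2 = 128164)
sqrt(s + q) = sqrt(128164 + 361575) = sqrt(489739)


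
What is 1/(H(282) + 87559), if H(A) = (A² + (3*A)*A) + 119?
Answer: 1/405774 ≈ 2.4644e-6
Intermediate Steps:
H(A) = 119 + 4*A² (H(A) = (A² + 3*A²) + 119 = 4*A² + 119 = 119 + 4*A²)
1/(H(282) + 87559) = 1/((119 + 4*282²) + 87559) = 1/((119 + 4*79524) + 87559) = 1/((119 + 318096) + 87559) = 1/(318215 + 87559) = 1/405774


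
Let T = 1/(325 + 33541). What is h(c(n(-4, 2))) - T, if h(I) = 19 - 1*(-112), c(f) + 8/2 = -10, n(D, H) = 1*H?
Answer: 4436445/33866 ≈ 131.00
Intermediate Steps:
n(D, H) = H
c(f) = -14 (c(f) = -4 - 10 = -14)
h(I) = 131 (h(I) = 19 + 112 = 131)
T = 1/33866 ≈ 2.9528e-5
h(c(n(-4, 2))) - T = 131 - 1*1/33866 = 131 - 1/33866 = 4436445/33866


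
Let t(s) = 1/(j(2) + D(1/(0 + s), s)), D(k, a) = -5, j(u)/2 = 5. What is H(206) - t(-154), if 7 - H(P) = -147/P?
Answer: 7739/1030 ≈ 7.5136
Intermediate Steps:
j(u) = 10 (j(u) = 2*5 = 10)
H(P) = 7 + 147/P (H(P) = 7 - (-147)/P = 7 + 147/P)
t(s) = ⅕ (t(s) = 1/(10 - 5) = 1/5 = ⅕)
H(206) - t(-154) = (7 + 147/206) - 1*⅕ = (7 + 147*(1/206)) - ⅕ = (7 + 147/206) - ⅕ = 1589/206 - ⅕ = 7739/1030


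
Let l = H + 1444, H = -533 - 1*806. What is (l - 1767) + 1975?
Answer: 313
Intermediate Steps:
H = -1339 (H = -533 - 806 = -1339)
l = 105 (l = -1339 + 1444 = 105)
(l - 1767) + 1975 = (105 - 1767) + 1975 = -1662 + 1975 = 313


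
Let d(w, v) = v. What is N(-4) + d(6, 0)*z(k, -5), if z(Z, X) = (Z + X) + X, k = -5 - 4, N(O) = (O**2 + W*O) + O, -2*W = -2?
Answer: 8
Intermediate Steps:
W = 1 (W = -1/2*(-2) = 1)
N(O) = O**2 + 2*O (N(O) = (O**2 + 1*O) + O = (O**2 + O) + O = (O + O**2) + O = O**2 + 2*O)
k = -9
z(Z, X) = Z + 2*X (z(Z, X) = (X + Z) + X = Z + 2*X)
N(-4) + d(6, 0)*z(k, -5) = -4*(2 - 4) + 0*(-9 + 2*(-5)) = -4*(-2) + 0*(-9 - 10) = 8 + 0*(-19) = 8 + 0 = 8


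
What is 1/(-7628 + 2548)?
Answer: -1/5080 ≈ -0.00019685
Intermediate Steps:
1/(-7628 + 2548) = 1/(-5080) = -1/5080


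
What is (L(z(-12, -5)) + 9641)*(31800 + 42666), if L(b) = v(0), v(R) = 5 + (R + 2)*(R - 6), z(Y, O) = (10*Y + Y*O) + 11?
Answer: 717405444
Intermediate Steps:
z(Y, O) = 11 + 10*Y + O*Y (z(Y, O) = (10*Y + O*Y) + 11 = 11 + 10*Y + O*Y)
v(R) = 5 + (-6 + R)*(2 + R) (v(R) = 5 + (2 + R)*(-6 + R) = 5 + (-6 + R)*(2 + R))
L(b) = -7 (L(b) = -7 + 0² - 4*0 = -7 + 0 + 0 = -7)
(L(z(-12, -5)) + 9641)*(31800 + 42666) = (-7 + 9641)*(31800 + 42666) = 9634*74466 = 717405444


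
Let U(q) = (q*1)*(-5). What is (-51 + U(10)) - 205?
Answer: -306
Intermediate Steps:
U(q) = -5*q (U(q) = q*(-5) = -5*q)
(-51 + U(10)) - 205 = (-51 - 5*10) - 205 = (-51 - 50) - 205 = -101 - 205 = -306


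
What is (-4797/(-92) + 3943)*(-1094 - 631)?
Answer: -27566475/4 ≈ -6.8916e+6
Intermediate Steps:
(-4797/(-92) + 3943)*(-1094 - 631) = (-4797*(-1/92) + 3943)*(-1725) = (4797/92 + 3943)*(-1725) = (367553/92)*(-1725) = -27566475/4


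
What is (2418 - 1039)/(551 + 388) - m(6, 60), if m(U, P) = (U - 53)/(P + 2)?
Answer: 129631/58218 ≈ 2.2266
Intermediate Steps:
m(U, P) = (-53 + U)/(2 + P)
(2418 - 1039)/(551 + 388) - m(6, 60) = (2418 - 1039)/(551 + 388) - (-53 + 6)/(2 + 60) = 1379/939 - (-47)/62 = 1379*(1/939) - (-47)/62 = 1379/939 - 1*(-47/62) = 1379/939 + 47/62 = 129631/58218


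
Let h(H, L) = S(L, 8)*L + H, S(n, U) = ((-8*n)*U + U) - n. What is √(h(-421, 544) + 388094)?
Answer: I*√18843815 ≈ 4340.9*I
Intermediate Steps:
S(n, U) = U - n - 8*U*n (S(n, U) = (-8*U*n + U) - n = (U - 8*U*n) - n = U - n - 8*U*n)
h(H, L) = H + L*(8 - 65*L) (h(H, L) = (8 - L - 8*8*L)*L + H = (8 - L - 64*L)*L + H = (8 - 65*L)*L + H = L*(8 - 65*L) + H = H + L*(8 - 65*L))
√(h(-421, 544) + 388094) = √((-421 - 1*544*(-8 + 65*544)) + 388094) = √((-421 - 1*544*(-8 + 35360)) + 388094) = √((-421 - 1*544*35352) + 388094) = √((-421 - 19231488) + 388094) = √(-19231909 + 388094) = √(-18843815) = I*√18843815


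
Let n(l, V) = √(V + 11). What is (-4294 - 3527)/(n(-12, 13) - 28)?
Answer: 54747/190 + 7821*√6/380 ≈ 338.56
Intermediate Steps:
n(l, V) = √(11 + V)
(-4294 - 3527)/(n(-12, 13) - 28) = (-4294 - 3527)/(√(11 + 13) - 28) = -7821/(√24 - 28) = -7821/(2*√6 - 28) = -7821/(-28 + 2*√6)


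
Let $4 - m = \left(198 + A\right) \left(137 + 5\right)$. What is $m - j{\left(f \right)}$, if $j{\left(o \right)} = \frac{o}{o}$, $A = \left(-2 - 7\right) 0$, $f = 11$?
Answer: $-28113$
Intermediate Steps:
$A = 0$ ($A = \left(-9\right) 0 = 0$)
$j{\left(o \right)} = 1$
$m = -28112$ ($m = 4 - \left(198 + 0\right) \left(137 + 5\right) = 4 - 198 \cdot 142 = 4 - 28116 = -28112$)
$m - j{\left(f \right)} = -28112 - 1 = -28113$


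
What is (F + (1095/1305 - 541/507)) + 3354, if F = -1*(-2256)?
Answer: 82480478/14703 ≈ 5609.8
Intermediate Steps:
F = 2256
(F + (1095/1305 - 541/507)) + 3354 = (2256 + (1095/1305 - 541/507)) + 3354 = (2256 + (1095*(1/1305) - 541*1/507)) + 3354 = (2256 + (73/87 - 541/507)) + 3354 = (2256 - 3352/14703) + 3354 = 33166616/14703 + 3354 = 82480478/14703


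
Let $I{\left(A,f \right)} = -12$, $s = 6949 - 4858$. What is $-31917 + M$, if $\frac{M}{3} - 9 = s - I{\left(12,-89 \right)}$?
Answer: $-25581$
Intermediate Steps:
$s = 2091$ ($s = 6949 - 4858 = 2091$)
$M = 6336$ ($M = 27 + 3 \left(2091 - -12\right) = 27 + 3 \left(2091 + 12\right) = 27 + 3 \cdot 2103 = 27 + 6309 = 6336$)
$-31917 + M = -31917 + 6336 = -25581$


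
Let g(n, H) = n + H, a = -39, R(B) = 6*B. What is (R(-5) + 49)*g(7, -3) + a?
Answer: 37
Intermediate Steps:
g(n, H) = H + n
(R(-5) + 49)*g(7, -3) + a = (6*(-5) + 49)*(-3 + 7) - 39 = (-30 + 49)*4 - 39 = 19*4 - 39 = 76 - 39 = 37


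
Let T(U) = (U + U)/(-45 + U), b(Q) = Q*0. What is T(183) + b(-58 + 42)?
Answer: 61/23 ≈ 2.6522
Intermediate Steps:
b(Q) = 0
T(U) = 2*U/(-45 + U) (T(U) = (2*U)/(-45 + U) = 2*U/(-45 + U))
T(183) + b(-58 + 42) = 2*183/(-45 + 183) + 0 = 2*183/138 + 0 = 2*183*(1/138) + 0 = 61/23 + 0 = 61/23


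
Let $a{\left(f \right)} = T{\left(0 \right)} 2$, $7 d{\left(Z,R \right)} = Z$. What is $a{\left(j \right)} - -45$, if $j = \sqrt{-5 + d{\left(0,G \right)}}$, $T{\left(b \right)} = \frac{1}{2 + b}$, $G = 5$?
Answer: $46$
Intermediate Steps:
$d{\left(Z,R \right)} = \frac{Z}{7}$
$j = i \sqrt{5}$ ($j = \sqrt{-5 + \frac{1}{7} \cdot 0} = \sqrt{-5 + 0} = \sqrt{-5} = i \sqrt{5} \approx 2.2361 i$)
$a{\left(f \right)} = 1$ ($a{\left(f \right)} = \frac{1}{2 + 0} \cdot 2 = \frac{1}{2} \cdot 2 = 1$)
$a{\left(j \right)} - -45 = 1 - -45 = 1 + 45 = 46$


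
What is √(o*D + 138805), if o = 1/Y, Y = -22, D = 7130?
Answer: √16756190/11 ≈ 372.13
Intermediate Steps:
o = -1/22 (o = 1/(-22) = -1/22 ≈ -0.045455)
√(o*D + 138805) = √(-1/22*7130 + 138805) = √(-3565/11 + 138805) = √(1523290/11) = √16756190/11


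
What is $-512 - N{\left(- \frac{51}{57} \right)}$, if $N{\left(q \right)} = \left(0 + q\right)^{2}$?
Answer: $- \frac{185121}{361} \approx -512.8$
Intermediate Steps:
$N{\left(q \right)} = q^{2}$
$-512 - N{\left(- \frac{51}{57} \right)} = -512 - \left(- \frac{51}{57}\right)^{2} = -512 - \left(\left(-51\right) \frac{1}{57}\right)^{2} = -512 - \left(- \frac{17}{19}\right)^{2} = -512 - \frac{289}{361} = - \frac{185121}{361}$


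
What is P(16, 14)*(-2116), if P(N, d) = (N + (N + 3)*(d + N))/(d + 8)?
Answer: -619988/11 ≈ -56363.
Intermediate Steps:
P(N, d) = (N + (3 + N)*(N + d))/(8 + d)
P(16, 14)*(-2116) = ((16² + 3*14 + 4*16 + 16*14)/(8 + 14))*(-2116) = ((256 + 42 + 64 + 224)/22)*(-2116) = ((1/22)*586)*(-2116) = (293/11)*(-2116) = -619988/11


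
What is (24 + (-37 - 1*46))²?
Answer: 3481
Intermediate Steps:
(24 + (-37 - 1*46))² = (24 + (-37 - 46))² = (24 - 83)² = (-59)² = 3481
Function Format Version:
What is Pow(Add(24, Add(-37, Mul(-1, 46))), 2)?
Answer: 3481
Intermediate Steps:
Pow(Add(24, Add(-37, Mul(-1, 46))), 2) = Pow(Add(24, Add(-37, -46)), 2) = Pow(Add(24, -83), 2) = Pow(-59, 2) = 3481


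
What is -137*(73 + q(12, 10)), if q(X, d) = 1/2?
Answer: -20139/2 ≈ -10070.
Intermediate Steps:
q(X, d) = ½
-137*(73 + q(12, 10)) = -137*(73 + ½) = -137*147/2 = -20139/2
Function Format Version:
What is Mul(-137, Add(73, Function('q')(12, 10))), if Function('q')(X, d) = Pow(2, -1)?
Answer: Rational(-20139, 2) ≈ -10070.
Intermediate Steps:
Function('q')(X, d) = Rational(1, 2)
Mul(-137, Add(73, Function('q')(12, 10))) = Mul(-137, Add(73, Rational(1, 2))) = Mul(-137, Rational(147, 2)) = Rational(-20139, 2)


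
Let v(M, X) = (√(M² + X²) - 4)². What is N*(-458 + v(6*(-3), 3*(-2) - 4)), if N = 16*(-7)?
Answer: 2016 + 1792*√106 ≈ 20466.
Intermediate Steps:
N = -112
v(M, X) = (-4 + √(M² + X²))²
N*(-458 + v(6*(-3), 3*(-2) - 4)) = -112*(-458 + (-4 + √((6*(-3))² + (3*(-2) - 4)²))²) = -112*(-458 + (-4 + √((-18)² + (-6 - 4)²))²) = -112*(-458 + (-4 + √(324 + (-10)²))²) = -112*(-458 + (-4 + √(324 + 100))²) = -112*(-458 + (-4 + √424)²) = -112*(-458 + (-4 + 2*√106)²) = 51296 - 112*(-4 + 2*√106)²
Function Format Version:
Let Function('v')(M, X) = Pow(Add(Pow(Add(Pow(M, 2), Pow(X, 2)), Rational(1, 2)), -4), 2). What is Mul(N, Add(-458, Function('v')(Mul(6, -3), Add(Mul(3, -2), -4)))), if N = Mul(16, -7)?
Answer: Add(2016, Mul(1792, Pow(106, Rational(1, 2)))) ≈ 20466.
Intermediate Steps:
N = -112
Function('v')(M, X) = Pow(Add(-4, Pow(Add(Pow(M, 2), Pow(X, 2)), Rational(1, 2))), 2)
Mul(N, Add(-458, Function('v')(Mul(6, -3), Add(Mul(3, -2), -4)))) = Mul(-112, Add(-458, Pow(Add(-4, Pow(Add(Pow(Mul(6, -3), 2), Pow(Add(Mul(3, -2), -4), 2)), Rational(1, 2))), 2))) = Mul(-112, Add(-458, Pow(Add(-4, Pow(Add(Pow(-18, 2), Pow(Add(-6, -4), 2)), Rational(1, 2))), 2))) = Mul(-112, Add(-458, Pow(Add(-4, Pow(Add(324, Pow(-10, 2)), Rational(1, 2))), 2))) = Mul(-112, Add(-458, Pow(Add(-4, Pow(Add(324, 100), Rational(1, 2))), 2))) = Mul(-112, Add(-458, Pow(Add(-4, Pow(424, Rational(1, 2))), 2))) = Mul(-112, Add(-458, Pow(Add(-4, Mul(2, Pow(106, Rational(1, 2)))), 2))) = Add(51296, Mul(-112, Pow(Add(-4, Mul(2, Pow(106, Rational(1, 2)))), 2)))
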